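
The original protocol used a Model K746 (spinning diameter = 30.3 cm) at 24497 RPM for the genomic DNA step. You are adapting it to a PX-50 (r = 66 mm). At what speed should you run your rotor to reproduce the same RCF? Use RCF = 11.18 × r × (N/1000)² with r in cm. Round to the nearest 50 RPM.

≈ 37100 RPM

Original rotor: r = 30.3 / 2 = 15.15 cm
RCF = 11.18 × r × (N/1000)²
RCF_original = 11.18 × 15.15 × (24.497)² = 11.18 × 15.15 × 600.103009 ≈ 101,643.6 × g
Your rotor: r = 66 mm = 6.6 cm
101,643.6 = 11.18 × 6.6 × (N/1000)²
(N/1000)² = 101,643.6 / 73.788 = 1377.509
N = 1000 × √1377.509 ≈ 37,114.8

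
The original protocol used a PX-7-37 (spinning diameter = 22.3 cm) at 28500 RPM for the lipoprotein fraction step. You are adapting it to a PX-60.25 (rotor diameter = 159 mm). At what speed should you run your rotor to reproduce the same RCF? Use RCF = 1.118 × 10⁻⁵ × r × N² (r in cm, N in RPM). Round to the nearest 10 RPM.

≈ 33750 RPM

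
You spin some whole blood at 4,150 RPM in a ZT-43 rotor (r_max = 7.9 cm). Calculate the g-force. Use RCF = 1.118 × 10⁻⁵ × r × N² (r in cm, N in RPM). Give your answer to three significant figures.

RCF ≈ 1520 × g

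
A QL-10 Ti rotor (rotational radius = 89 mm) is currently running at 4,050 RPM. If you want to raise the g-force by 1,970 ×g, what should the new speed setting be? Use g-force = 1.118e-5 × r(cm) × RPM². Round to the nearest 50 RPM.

N₂ ≈ 6000 RPM

r = 89 mm = 8.9 cm
Current RCF = 1.118 × 10⁻⁵ × 8.9 × (4050)² = 1.118 × 10⁻⁵ × 8.9 × 16,402,500 ≈ 1,632.1 × g
Target RCF = 1,632.1 + 1,970 = 3,602.1 × g
N² = 3,602.1 / (9.9502 × 10⁻⁵) = 36,201,282
N ≈ √36,201,282 ≈ 6,016.8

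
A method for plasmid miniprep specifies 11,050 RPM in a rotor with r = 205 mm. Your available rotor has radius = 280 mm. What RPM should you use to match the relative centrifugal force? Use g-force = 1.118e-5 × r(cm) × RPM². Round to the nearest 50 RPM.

≈ 9450 RPM

Original rotor: r = 205 mm = 20.5 cm
RCF_original = 1.118 × 10⁻⁵ × 20.5 × (11050)² = 1.118 × 10⁻⁵ × 20.5 × 122,102,500 ≈ 27,984.7 × g
Your rotor: r = 280 mm = 28.0 cm
27,984.7 = 1.118 × 10⁻⁵ × 28 × N²
N² = 27,984.7 / (31.304 × 10⁻⁵) = 89,396,563
N ≈ √89,396,563 ≈ 9,455.0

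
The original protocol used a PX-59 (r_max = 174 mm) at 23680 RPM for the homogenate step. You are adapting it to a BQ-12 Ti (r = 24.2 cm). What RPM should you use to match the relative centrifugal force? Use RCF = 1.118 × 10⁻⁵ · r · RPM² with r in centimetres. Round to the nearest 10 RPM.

≈ 20080 RPM

Original rotor: r = 174 mm = 17.4 cm
RCF_original = 1.118 × 10⁻⁵ × 17.4 × (23680)² = 1.118 × 10⁻⁵ × 17.4 × 560,742,400 ≈ 109,082.3 × g
109,082.3 = 1.118 × 10⁻⁵ × 24.2 × N²
N² = 109,082.3 / (27.0556 × 10⁻⁵) = 403,178,270
N ≈ √403,178,270 ≈ 20,079.3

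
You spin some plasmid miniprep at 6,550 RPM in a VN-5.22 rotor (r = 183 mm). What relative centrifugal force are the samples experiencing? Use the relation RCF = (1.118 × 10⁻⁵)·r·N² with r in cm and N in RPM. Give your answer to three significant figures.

RCF ≈ 8780 g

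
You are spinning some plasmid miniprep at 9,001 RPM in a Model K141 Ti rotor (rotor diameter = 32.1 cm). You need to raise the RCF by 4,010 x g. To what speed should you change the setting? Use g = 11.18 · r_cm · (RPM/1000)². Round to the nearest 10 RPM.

r = 32.1 / 2 = 16.05 cm
Current RCF = 11.18 × 16.05 × (9.001)² = 11.18 × 16.05 × 81.018001 ≈ 14,537.8 × g
Target RCF = 14,537.8 + 4,010 = 18,547.8 × g
(N/1000)² = 18,547.8 / 179.439 = 103.3655
N = 1000 × √103.3655 ≈ 10,166.9

10170 RPM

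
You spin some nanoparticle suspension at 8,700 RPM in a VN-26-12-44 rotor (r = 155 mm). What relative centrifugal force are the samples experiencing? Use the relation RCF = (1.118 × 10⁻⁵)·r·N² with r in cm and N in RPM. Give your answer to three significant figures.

13100 ×g

r = 155 mm = 15.5 cm
RCF = 1.118 × 10⁻⁵ × 15.5 × (8700)² = 1.118 × 10⁻⁵ × 15.5 × 75,690,000 ≈ 13,116.3 × g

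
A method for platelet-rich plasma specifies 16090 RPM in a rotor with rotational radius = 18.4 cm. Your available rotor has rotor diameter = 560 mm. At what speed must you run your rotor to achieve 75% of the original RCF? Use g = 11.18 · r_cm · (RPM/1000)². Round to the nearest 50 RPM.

RCF_original = 11.18 × 18.4 × (16.09)² = 11.18 × 18.4 × 258.8881 ≈ 53,256.4 × g
Target RCF = 0.75 × 53,256.4 ≈ 39,942.3 × g
Your rotor: r = 560 mm / 2 = 280 mm = 28 cm
39,942.3 = 11.18 × 28 × (N/1000)²
(N/1000)² = 39,942.3 / 313.04 = 127.5949
N = 1000 × √127.5949 ≈ 11,295.8

11300 RPM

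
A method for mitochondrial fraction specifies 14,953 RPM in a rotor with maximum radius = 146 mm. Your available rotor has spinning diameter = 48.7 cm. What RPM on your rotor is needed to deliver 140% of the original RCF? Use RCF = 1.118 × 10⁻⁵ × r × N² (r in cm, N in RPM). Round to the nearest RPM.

Original rotor: r = 146 mm = 14.6 cm
RCF = 1.118 × 10⁻⁵ × r × N²
RCF_original = 1.118 × 10⁻⁵ × 14.6 × (14953)² = 1.118 × 10⁻⁵ × 14.6 × 223,592,209 ≈ 36,496.5 × g
Target RCF = 1.4 × 36,496.5 ≈ 51,095.1 × g
Your rotor: r = 48.7 / 2 = 24.35 cm
51,095.1 = 1.118 × 10⁻⁵ × 24.35 × N²
N² = 51,095.1 / (27.2233 × 10⁻⁵) = 187,688,855
N ≈ √187,688,855 ≈ 13,700.0

13700 RPM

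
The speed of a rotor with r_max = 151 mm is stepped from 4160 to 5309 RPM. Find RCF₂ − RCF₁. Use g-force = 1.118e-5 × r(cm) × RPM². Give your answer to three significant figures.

≈ 1840 ×g

r = 151 mm = 15.1 cm
RCF₁ = 1.118 × 10⁻⁵ × 15.1 × (4160)² = 1.118 × 10⁻⁵ × 15.1 × 17,305,600 ≈ 2,921.5 × g
RCF₂ = 1.118 × 10⁻⁵ × 15.1 × (5309)² = 1.118 × 10⁻⁵ × 15.1 × 28,185,481 ≈ 4,758.2 × g
Increase = 4,758.2 − 2,921.5 = 1,836.7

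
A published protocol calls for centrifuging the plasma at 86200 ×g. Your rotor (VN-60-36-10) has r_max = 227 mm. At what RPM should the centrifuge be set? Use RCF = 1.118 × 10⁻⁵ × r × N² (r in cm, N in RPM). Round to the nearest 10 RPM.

r = 227 mm = 22.7 cm
RCF = 1.118 × 10⁻⁵ × r × N²
86,200 = 1.118 × 10⁻⁵ × 22.7 × N²
N² = 86,200 / (25.3786 × 10⁻⁵) = 339,656,246
N ≈ √339,656,246 ≈ 18,429.8

N ≈ 18430 RPM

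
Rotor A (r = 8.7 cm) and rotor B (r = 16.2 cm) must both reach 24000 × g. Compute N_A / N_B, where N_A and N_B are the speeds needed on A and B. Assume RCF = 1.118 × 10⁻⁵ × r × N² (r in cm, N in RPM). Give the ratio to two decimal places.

At fixed RCF, N ∝ 1/√r, so N_A/N_B = √(r_B/r_A) = √(16.2/8.7) = √1.862069 = 1.3646.

1.36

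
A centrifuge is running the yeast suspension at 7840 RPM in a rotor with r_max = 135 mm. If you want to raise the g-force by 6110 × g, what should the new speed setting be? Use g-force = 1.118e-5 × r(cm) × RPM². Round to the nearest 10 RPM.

10100 RPM

r = 135 mm = 13.5 cm
Current RCF = 1.118 × 10⁻⁵ × 13.5 × (7840)² = 1.118 × 10⁻⁵ × 13.5 × 61,465,600 ≈ 9,277 × g
Target RCF = 9,277 + 6,110 = 15,387 × g
N² = 15,387 / (15.093 × 10⁻⁵) = 101,947,923
N ≈ √101,947,923 ≈ 10,096.9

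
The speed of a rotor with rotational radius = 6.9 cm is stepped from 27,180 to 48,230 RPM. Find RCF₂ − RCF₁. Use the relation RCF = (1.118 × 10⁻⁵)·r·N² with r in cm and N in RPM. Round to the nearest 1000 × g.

RCF₁ = 1.118 × 10⁻⁵ × 6.9 × (27180)² = 1.118 × 10⁻⁵ × 6.9 × 738,752,400 ≈ 56,988.8 × g
RCF₂ = 1.118 × 10⁻⁵ × 6.9 × (48230)² = 1.118 × 10⁻⁵ × 6.9 × 2,326,132,900 ≈ 179,442.5 × g
Increase = 179,442.5 − 56,988.8 = 122,453.7

122000 x g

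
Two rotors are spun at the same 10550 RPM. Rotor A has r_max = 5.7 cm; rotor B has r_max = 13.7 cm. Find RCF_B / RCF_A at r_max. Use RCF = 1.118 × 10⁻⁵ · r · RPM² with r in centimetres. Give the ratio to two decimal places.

2.40

At fixed N, RCF ∝ r, so RCF_B/RCF_A = r_B/r_A = 13.7 / 5.7 = 2.4035.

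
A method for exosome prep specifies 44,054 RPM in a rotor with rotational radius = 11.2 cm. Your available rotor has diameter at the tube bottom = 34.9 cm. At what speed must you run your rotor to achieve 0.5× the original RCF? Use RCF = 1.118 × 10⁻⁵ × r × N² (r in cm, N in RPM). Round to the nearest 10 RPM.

RCF_original = 1.118 × 10⁻⁵ × 11.2 × (44054)² = 1.118 × 10⁻⁵ × 11.2 × 1,940,754,916 ≈ 243,013.6 × g
Target RCF = 0.5 × 243,013.6 ≈ 121,506.8 × g
Your rotor: r = 34.9 / 2 = 17.45 cm
121,506.8 = 1.118 × 10⁻⁵ × 17.45 × N²
N² = 121,506.8 / (19.5091 × 10⁻⁵) = 622,821,145
N ≈ √622,821,145 ≈ 24,956.4

≈ 24960 RPM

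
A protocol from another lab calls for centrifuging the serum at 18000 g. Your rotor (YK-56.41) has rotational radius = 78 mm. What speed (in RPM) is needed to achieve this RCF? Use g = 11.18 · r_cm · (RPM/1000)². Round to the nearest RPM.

r = 78 mm = 7.8 cm
RCF = 11.18 × r × (N/1000)²
18,000 = 11.18 × 7.8 × (N/1000)²
(N/1000)² = 18,000 / 87.204 = 206.4125
N = 1000 × √206.4125 ≈ 14,367.1

≈ 14367 RPM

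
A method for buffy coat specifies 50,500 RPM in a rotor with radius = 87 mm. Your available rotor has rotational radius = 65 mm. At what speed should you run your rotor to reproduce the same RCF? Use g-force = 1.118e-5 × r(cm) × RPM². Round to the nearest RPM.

Original rotor: r = 87 mm = 8.7 cm
RCF = 1.118 × 10⁻⁵ × r × N²
RCF_original = 1.118 × 10⁻⁵ × 8.7 × (50500)² = 1.118 × 10⁻⁵ × 8.7 × 2,550,250,000 ≈ 248,052.6 × g
Your rotor: r = 65 mm = 6.5 cm
248,052.6 = 1.118 × 10⁻⁵ × 6.5 × N²
N² = 248,052.6 / (7.267 × 10⁻⁵) = 3,413,411,311
N ≈ √3,413,411,311 ≈ 58,424.4

58424 RPM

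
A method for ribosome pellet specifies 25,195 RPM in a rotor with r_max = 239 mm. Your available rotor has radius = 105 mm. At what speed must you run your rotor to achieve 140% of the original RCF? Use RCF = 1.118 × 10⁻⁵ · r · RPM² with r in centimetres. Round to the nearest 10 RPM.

≈ 44980 RPM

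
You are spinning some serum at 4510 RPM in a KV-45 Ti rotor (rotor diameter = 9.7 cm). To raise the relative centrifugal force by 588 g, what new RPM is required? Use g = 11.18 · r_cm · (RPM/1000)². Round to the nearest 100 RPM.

N₂ ≈ 5600 RPM

r = 9.7 / 2 = 4.85 cm
Current RCF = 11.18 × 4.85 × (4.51)² = 11.18 × 4.85 × 20.3401 ≈ 1,102.9 × g
Target RCF = 1,102.9 + 588 = 1,690.9 × g
(N/1000)² = 1,690.9 / 54.223 = 31.18418
N = 1000 × √31.18418 ≈ 5,584.3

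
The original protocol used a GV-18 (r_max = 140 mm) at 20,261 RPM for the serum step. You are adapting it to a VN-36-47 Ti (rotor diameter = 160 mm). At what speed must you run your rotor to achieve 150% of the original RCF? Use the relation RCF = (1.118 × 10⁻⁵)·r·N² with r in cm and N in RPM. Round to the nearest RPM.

Original rotor: r = 140 mm = 14.0 cm
RCF = 1.118 × 10⁻⁵ × r × N²
RCF_original = 1.118 × 10⁻⁵ × 14 × (20261)² = 1.118 × 10⁻⁵ × 14 × 410,508,121 ≈ 64,252.7 × g
Target RCF = 1.5 × 64,252.7 ≈ 96,379 × g
Your rotor: r = 160 mm / 2 = 80 mm = 8 cm
96,379 = 1.118 × 10⁻⁵ × 8 × N²
N² = 96,379 / (8.944 × 10⁻⁵) = 1,077,582,737
N ≈ √1,077,582,737 ≈ 32,826.6

≈ 32827 RPM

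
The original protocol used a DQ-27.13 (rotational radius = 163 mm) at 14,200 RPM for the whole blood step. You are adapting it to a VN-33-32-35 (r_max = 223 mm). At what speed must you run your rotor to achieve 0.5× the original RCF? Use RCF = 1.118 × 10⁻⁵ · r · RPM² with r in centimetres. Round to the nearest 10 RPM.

8580 RPM

Original rotor: r = 163 mm = 16.3 cm
RCF = 1.118 × 10⁻⁵ × r × N²
RCF_original = 1.118 × 10⁻⁵ × 16.3 × (14200)² = 1.118 × 10⁻⁵ × 16.3 × 201,640,000 ≈ 36,745.7 × g
Target RCF = 0.5 × 36,745.7 ≈ 18,372.8 × g
Your rotor: r = 223 mm = 22.3 cm
18,372.8 = 1.118 × 10⁻⁵ × 22.3 × N²
N² = 18,372.8 / (24.9314 × 10⁻⁵) = 73,693,415
N ≈ √73,693,415 ≈ 8,584.5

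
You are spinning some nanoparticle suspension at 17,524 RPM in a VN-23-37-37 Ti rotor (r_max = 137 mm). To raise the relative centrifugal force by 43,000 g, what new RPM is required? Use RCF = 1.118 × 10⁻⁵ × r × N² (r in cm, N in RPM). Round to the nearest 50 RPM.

N₂ ≈ 24250 RPM

r = 137 mm = 13.7 cm
Current RCF = 1.118 × 10⁻⁵ × 13.7 × (17524)² = 1.118 × 10⁻⁵ × 13.7 × 307,090,576 ≈ 47,035.8 × g
Target RCF = 47,035.8 + 43,000 = 90,035.8 × g
N² = 90,035.8 / (15.3166 × 10⁻⁵) = 587,831,503
N ≈ √587,831,503 ≈ 24,245.2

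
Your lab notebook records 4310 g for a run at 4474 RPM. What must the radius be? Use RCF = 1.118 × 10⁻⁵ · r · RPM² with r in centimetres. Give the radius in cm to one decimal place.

≈ 19.3 cm

RCF = 1.118 × 10⁻⁵ × r × N²
4310 = 1.118 × 10⁻⁵ × r × (4474)²
r = 4310 / (1.118 × 10⁻⁵ × 20,016,676) = 4310 / 223.7864 ≈ 19.259 cm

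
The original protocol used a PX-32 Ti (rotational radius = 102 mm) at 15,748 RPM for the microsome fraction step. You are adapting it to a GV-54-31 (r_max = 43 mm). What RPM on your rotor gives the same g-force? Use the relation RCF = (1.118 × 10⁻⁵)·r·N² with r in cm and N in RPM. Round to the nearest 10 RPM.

Original rotor: r = 102 mm = 10.2 cm
RCF_original = 1.118 × 10⁻⁵ × 10.2 × (15748)² = 1.118 × 10⁻⁵ × 10.2 × 247,999,504 ≈ 28,280.9 × g
Your rotor: r = 43 mm = 4.3 cm
28,280.9 = 1.118 × 10⁻⁵ × 4.3 × N²
N² = 28,280.9 / (4.8074 × 10⁻⁵) = 588,278,487
N ≈ √588,278,487 ≈ 24,254.5

24250 RPM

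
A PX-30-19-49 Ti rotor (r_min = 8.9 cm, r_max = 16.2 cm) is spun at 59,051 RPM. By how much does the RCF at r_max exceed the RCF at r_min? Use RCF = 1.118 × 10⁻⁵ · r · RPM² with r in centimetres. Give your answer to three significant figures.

≈ 285000 x g

RCF_max = 1.118 × 10⁻⁵ × 16.2 × (59051)² = 1.118 × 10⁻⁵ × 16.2 × 3,487,020,601 ≈ 631,555.2 × g
RCF_min = 1.118 × 10⁻⁵ × 8.9 × (59051)² = 1.118 × 10⁻⁵ × 8.9 × 3,487,020,601 ≈ 346,965.5 × g
ΔRCF = 631,555.2 − 346,965.5 = 284,589.7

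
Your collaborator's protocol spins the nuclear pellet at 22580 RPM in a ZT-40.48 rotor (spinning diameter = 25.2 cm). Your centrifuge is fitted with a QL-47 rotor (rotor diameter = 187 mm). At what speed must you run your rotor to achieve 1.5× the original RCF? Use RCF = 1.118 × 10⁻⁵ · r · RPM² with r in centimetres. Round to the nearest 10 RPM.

≈ 32100 RPM

Original rotor: r = 25.2 / 2 = 12.6 cm
RCF = 1.118 × 10⁻⁵ × r × N²
RCF_original = 1.118 × 10⁻⁵ × 12.6 × (22580)² = 1.118 × 10⁻⁵ × 12.6 × 509,856,400 ≈ 71,822.5 × g
Target RCF = 1.5 × 71,822.5 ≈ 107,733.8 × g
Your rotor: r = 187 mm / 2 = 93.5 mm = 9.35 cm
107,733.8 = 1.118 × 10⁻⁵ × 9.35 × N²
N² = 107,733.8 / (10.4533 × 10⁻⁵) = 1,030,619,996
N ≈ √1,030,619,996 ≈ 32,103.3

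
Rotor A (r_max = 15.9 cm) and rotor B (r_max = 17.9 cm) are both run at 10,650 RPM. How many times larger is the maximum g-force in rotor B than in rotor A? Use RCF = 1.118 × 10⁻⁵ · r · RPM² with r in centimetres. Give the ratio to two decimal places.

1.13

At fixed N, RCF ∝ r, so RCF_B/RCF_A = r_B/r_A = 17.9 / 15.9 = 1.1258.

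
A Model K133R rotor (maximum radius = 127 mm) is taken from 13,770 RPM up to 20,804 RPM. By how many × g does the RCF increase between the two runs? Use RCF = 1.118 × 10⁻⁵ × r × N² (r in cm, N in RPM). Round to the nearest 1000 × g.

r = 127 mm = 12.7 cm
RCF₁ = 1.118 × 10⁻⁵ × 12.7 × (13770)² = 1.118 × 10⁻⁵ × 12.7 × 189,612,900 ≈ 26,922.4 × g
RCF₂ = 1.118 × 10⁻⁵ × 12.7 × (20804)² = 1.118 × 10⁻⁵ × 12.7 × 432,806,416 ≈ 61,452.5 × g
Increase = 61,452.5 − 26,922.4 = 34,530.1

≈ 35000 × g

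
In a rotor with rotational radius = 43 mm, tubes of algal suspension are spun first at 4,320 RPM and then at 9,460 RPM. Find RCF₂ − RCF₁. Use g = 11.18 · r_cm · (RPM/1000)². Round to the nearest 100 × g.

r = 43 mm = 4.3 cm
RCF₁ = 11.18 × 4.3 × (4.32)² = 11.18 × 4.3 × 18.6624 ≈ 897.2 × g
RCF₂ = 11.18 × 4.3 × (9.46)² = 11.18 × 4.3 × 89.4916 ≈ 4,302.2 × g
Increase = 4,302.2 − 897.2 = 3,405

≈ 3400 x g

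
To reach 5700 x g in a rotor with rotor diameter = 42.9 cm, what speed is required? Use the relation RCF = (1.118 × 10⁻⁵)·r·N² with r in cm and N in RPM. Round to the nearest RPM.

r = 42.9 / 2 = 21.45 cm
RCF = 1.118 × 10⁻⁵ × r × N²
5,700 = 1.118 × 10⁻⁵ × 21.45 × N²
N² = 5,700 / (23.9811 × 10⁻⁵) = 23,768,718
N ≈ √23,768,718 ≈ 4,875.3

4875 RPM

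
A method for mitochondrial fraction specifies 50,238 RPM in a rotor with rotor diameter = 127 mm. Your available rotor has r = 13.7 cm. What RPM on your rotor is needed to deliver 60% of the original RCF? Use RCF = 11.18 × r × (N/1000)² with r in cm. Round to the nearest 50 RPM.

Original rotor: r = 127 mm / 2 = 63.5 mm = 6.35 cm
RCF_original = 11.18 × 6.35 × (50.238)² = 11.18 × 6.35 × 2,523.856644 ≈ 179,176.2 × g
Target RCF = 0.6 × 179,176.2 ≈ 107,505.7 × g
107,505.7 = 11.18 × 13.7 × (N/1000)²
(N/1000)² = 107,505.7 / 153.166 = 701.8901
N = 1000 × √701.8901 ≈ 26,493.2

≈ 26500 RPM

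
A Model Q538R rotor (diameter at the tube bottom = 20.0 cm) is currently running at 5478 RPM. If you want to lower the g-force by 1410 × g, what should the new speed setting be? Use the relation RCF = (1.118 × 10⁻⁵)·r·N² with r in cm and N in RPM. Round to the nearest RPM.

≈ 4171 RPM

r = 20.0 / 2 = 10 cm
Current RCF = 1.118 × 10⁻⁵ × 10 × (5478)² = 1.118 × 10⁻⁵ × 10 × 30,008,484 ≈ 3,354.9 × g
Target RCF = 3,354.9 − 1,410 = 1,944.9 × g
N² = 1,944.9 / (11.18 × 10⁻⁵) = 17,396,243
N ≈ √17,396,243 ≈ 4,170.9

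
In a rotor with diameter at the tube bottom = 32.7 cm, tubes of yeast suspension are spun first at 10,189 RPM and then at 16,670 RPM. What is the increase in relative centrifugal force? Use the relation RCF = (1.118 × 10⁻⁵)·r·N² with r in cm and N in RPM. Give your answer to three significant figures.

31800 × g

r = 32.7 / 2 = 16.35 cm
RCF₁ = 1.118 × 10⁻⁵ × 16.35 × (10189)² = 1.118 × 10⁻⁵ × 16.35 × 103,815,721 ≈ 18,976.8 × g
RCF₂ = 1.118 × 10⁻⁵ × 16.35 × (16670)² = 1.118 × 10⁻⁵ × 16.35 × 277,888,900 ≈ 50,796.1 × g
Increase = 50,796.1 − 18,976.8 = 31,819.3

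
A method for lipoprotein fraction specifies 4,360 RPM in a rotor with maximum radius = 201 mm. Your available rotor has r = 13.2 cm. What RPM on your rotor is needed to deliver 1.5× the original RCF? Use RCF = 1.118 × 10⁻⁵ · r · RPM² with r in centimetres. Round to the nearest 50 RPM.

6600 RPM

Original rotor: r = 201 mm = 20.1 cm
RCF = 1.118 × 10⁻⁵ × r × N²
RCF_original = 1.118 × 10⁻⁵ × 20.1 × (4360)² = 1.118 × 10⁻⁵ × 20.1 × 19,009,600 ≈ 4,271.8 × g
Target RCF = 1.5 × 4,271.8 ≈ 6,407.7 × g
6,407.7 = 1.118 × 10⁻⁵ × 13.2 × N²
N² = 6,407.7 / (14.7576 × 10⁻⁵) = 43,419,662
N ≈ √43,419,662 ≈ 6,589.4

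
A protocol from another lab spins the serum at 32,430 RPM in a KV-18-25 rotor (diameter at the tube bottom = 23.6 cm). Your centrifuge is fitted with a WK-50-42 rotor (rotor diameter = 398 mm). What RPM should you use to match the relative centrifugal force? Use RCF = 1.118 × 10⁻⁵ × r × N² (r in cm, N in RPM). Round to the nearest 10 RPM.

Original rotor: r = 23.6 / 2 = 11.8 cm
RCF_original = 1.118 × 10⁻⁵ × 11.8 × (32430)² = 1.118 × 10⁻⁵ × 11.8 × 1,051,704,900 ≈ 138,745.1 × g
Your rotor: r = 398 mm / 2 = 199 mm = 19.9 cm
138,745.1 = 1.118 × 10⁻⁵ × 19.9 × N²
N² = 138,745.1 / (22.2482 × 10⁻⁵) = 623,623,934
N ≈ √623,623,934 ≈ 24,972.5

24970 RPM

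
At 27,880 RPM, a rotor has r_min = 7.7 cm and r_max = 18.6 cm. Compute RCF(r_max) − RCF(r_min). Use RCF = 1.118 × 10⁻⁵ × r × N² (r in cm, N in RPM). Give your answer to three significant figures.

ΔRCF ≈ 94700 × g

RCF_max = 1.118 × 10⁻⁵ × 18.6 × (27880)² = 1.118 × 10⁻⁵ × 18.6 × 777,294,400 ≈ 161,636.8 × g
RCF_min = 1.118 × 10⁻⁵ × 7.7 × (27880)² = 1.118 × 10⁻⁵ × 7.7 × 777,294,400 ≈ 66,914.2 × g
ΔRCF = 161,636.8 − 66,914.2 = 94,722.6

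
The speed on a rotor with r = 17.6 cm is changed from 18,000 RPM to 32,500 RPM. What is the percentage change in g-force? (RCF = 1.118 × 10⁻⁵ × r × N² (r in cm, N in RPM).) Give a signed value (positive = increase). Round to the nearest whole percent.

RCF ∝ N², so the ratio is (32500/18000)² = (1.805556)² = 3.2600.
Change = 3.2600 − 1 = +2.2600 → +226.0%.

+226%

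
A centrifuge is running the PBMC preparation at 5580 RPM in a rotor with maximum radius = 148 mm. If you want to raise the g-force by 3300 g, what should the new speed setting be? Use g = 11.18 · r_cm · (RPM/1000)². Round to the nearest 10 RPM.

r = 148 mm = 14.8 cm
Current RCF = 11.18 × 14.8 × (5.58)² = 11.18 × 14.8 × 31.1364 ≈ 5,152 × g
Target RCF = 5,152 + 3,300 = 8,452 × g
(N/1000)² = 8,452 / 165.464 = 51.0806
N = 1000 × √51.0806 ≈ 7,147.1

≈ 7150 RPM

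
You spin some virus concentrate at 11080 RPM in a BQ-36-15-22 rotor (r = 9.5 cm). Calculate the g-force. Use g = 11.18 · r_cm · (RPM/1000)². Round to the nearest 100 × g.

13000 x g

RCF = 11.18 × 9.5 × (11.08)² = 11.18 × 9.5 × 122.7664 ≈ 13,039 × g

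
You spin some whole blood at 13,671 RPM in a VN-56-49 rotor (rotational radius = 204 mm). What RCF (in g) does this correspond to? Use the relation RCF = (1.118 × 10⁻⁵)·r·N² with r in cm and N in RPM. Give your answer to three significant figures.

r = 204 mm = 20.4 cm
RCF = 1.118 × 10⁻⁵ × r × N²
RCF = 1.118 × 10⁻⁵ × 20.4 × (13671)² = 1.118 × 10⁻⁵ × 20.4 × 186,896,241 ≈ 42,625.8 × g

RCF ≈ 42600 g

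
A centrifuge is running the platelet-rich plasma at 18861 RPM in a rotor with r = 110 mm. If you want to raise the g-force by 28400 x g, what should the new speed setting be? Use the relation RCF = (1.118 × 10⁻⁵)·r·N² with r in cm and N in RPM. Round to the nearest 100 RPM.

≈ 24200 RPM

r = 110 mm = 11.0 cm
Current RCF = 1.118 × 10⁻⁵ × 11 × (18861)² = 1.118 × 10⁻⁵ × 11 × 355,737,321 ≈ 43,748.6 × g
Target RCF = 43,748.6 + 28,400 = 72,148.6 × g
N² = 72,148.6 / (12.298 × 10⁻⁵) = 586,669,377
N ≈ √586,669,377 ≈ 24,221.3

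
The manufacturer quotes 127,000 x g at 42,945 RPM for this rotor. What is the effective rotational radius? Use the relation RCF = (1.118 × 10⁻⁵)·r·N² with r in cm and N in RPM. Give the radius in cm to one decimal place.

6.2 cm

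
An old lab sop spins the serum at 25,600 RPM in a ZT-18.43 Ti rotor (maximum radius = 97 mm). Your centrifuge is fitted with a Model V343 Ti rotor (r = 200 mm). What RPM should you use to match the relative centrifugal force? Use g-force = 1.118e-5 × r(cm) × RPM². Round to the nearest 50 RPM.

17850 RPM

Original rotor: r = 97 mm = 9.7 cm
RCF_original = 1.118 × 10⁻⁵ × 9.7 × (25600)² = 1.118 × 10⁻⁵ × 9.7 × 655,360,000 ≈ 71,071.2 × g
Your rotor: r = 200 mm = 20.0 cm
71,071.2 = 1.118 × 10⁻⁵ × 20 × N²
N² = 71,071.2 / (22.36 × 10⁻⁵) = 317,849,732
N ≈ √317,849,732 ≈ 17,828.3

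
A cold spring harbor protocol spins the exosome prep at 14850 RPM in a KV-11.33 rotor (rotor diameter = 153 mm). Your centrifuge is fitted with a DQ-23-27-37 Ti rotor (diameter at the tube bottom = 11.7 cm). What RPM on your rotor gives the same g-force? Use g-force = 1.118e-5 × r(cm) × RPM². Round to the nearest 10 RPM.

Original rotor: r = 153 mm / 2 = 76.5 mm = 7.65 cm
RCF_original = 1.118 × 10⁻⁵ × 7.65 × (14850)² = 1.118 × 10⁻⁵ × 7.65 × 220,522,500 ≈ 18,860.6 × g
Your rotor: r = 11.7 / 2 = 5.85 cm
18,860.6 = 1.118 × 10⁻⁵ × 5.85 × N²
N² = 18,860.6 / (6.5403 × 10⁻⁵) = 288,375,151
N ≈ √288,375,151 ≈ 16,981.6

16980 RPM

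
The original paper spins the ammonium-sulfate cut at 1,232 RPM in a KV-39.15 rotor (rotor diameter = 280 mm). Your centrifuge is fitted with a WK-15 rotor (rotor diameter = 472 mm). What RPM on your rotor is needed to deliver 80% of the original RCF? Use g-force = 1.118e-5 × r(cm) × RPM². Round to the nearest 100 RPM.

Original rotor: r = 280 mm / 2 = 140 mm = 14 cm
RCF = 1.118 × 10⁻⁵ × r × N²
RCF_original = 1.118 × 10⁻⁵ × 14 × (1232)² = 1.118 × 10⁻⁵ × 14 × 1,517,824 ≈ 237.6 × g
Target RCF = 0.8 × 237.6 ≈ 190.1 × g
Your rotor: r = 472 mm / 2 = 236 mm = 23.6 cm
190.1 = 1.118 × 10⁻⁵ × 23.6 × N²
N² = 190.1 / (26.3848 × 10⁻⁵) = 720,491
N ≈ √720,491 ≈ 848.8

800 RPM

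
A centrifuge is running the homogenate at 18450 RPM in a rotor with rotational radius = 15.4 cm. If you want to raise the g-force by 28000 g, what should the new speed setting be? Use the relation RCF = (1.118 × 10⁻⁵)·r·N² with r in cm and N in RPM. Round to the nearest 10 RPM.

Current RCF = 1.118 × 10⁻⁵ × 15.4 × (18450)² = 1.118 × 10⁻⁵ × 15.4 × 340,402,500 ≈ 58,607.8 × g
Target RCF = 58,607.8 + 28,000 = 86,607.8 × g
N² = 86,607.8 / (17.2172 × 10⁻⁵) = 503,030,690
N ≈ √503,030,690 ≈ 22,428.3

N₂ ≈ 22430 RPM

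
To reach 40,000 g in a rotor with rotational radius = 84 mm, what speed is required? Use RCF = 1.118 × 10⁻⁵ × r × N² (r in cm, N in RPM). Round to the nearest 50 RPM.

≈ 20650 RPM

r = 84 mm = 8.4 cm
40,000 = 1.118 × 10⁻⁵ × 8.4 × N²
N² = 40,000 / (9.3912 × 10⁻⁵) = 425,930,658
N ≈ √425,930,658 ≈ 20,638.1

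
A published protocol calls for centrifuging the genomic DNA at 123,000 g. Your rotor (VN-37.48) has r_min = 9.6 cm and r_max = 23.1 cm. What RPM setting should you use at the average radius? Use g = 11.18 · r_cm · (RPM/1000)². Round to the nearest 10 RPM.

N ≈ 25940 RPM

r_avg = (9.6 + 23.1) / 2 = 16.35 cm
RCF = 11.18 × r × (N/1000)²
123,000 = 11.18 × 16.35 × (N/1000)²
(N/1000)² = 123,000 / 182.793 = 672.8923
N = 1000 × √672.8923 ≈ 25,940.2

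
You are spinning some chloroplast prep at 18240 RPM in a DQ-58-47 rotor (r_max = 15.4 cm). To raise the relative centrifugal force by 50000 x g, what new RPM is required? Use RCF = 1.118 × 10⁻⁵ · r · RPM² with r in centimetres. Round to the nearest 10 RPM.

Current RCF = 1.118 × 10⁻⁵ × 15.4 × (18240)² = 1.118 × 10⁻⁵ × 15.4 × 332,697,600 ≈ 57,281.2 × g
Target RCF = 57,281.2 + 50,000 = 107,281.2 × g
N² = 107,281.2 / (17.2172 × 10⁻⁵) = 623,104,802
N ≈ √623,104,802 ≈ 24,962.1

24960 RPM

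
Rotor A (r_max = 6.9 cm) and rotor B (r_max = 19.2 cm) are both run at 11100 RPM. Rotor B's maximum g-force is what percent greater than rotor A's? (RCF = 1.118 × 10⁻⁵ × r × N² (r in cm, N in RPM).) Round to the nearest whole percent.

At equal RPM, RCF scales linearly with r: ratio = 19.2 / 6.9 = 2.7826.
So rotor B delivers 178.3% more g-force.

178%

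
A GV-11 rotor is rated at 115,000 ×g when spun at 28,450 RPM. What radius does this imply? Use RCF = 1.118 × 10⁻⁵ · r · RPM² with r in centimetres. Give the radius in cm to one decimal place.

r ≈ 12.7 cm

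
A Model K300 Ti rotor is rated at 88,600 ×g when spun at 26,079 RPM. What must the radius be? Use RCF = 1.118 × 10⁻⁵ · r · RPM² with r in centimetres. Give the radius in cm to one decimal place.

RCF = 1.118 × 10⁻⁵ × r × N²
88600 = 1.118 × 10⁻⁵ × r × (26079)²
r = 88600 / (1.118 × 10⁻⁵ × 680,114,241) = 88600 / 7603.677 ≈ 11.652 cm

r ≈ 11.7 cm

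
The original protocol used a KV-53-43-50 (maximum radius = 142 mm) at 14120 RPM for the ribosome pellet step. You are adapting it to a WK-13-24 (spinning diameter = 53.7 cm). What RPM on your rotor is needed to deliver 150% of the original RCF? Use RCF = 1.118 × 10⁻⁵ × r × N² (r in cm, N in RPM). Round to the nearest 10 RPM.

≈ 12580 RPM

Original rotor: r = 142 mm = 14.2 cm
RCF = 1.118 × 10⁻⁵ × r × N²
RCF_original = 1.118 × 10⁻⁵ × 14.2 × (14120)² = 1.118 × 10⁻⁵ × 14.2 × 199,374,400 ≈ 31,651.9 × g
Target RCF = 1.5 × 31,651.9 ≈ 47,477.9 × g
Your rotor: r = 53.7 / 2 = 26.85 cm
47,477.9 = 1.118 × 10⁻⁵ × 26.85 × N²
N² = 47,477.9 / (30.0183 × 10⁻⁵) = 158,163,187
N ≈ √158,163,187 ≈ 12,576.3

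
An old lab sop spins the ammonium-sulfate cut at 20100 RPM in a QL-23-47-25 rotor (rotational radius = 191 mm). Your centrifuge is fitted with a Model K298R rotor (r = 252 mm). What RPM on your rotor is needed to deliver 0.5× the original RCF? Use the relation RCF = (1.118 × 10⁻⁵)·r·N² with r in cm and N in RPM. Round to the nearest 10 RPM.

≈ 12370 RPM

Original rotor: r = 191 mm = 19.1 cm
RCF_original = 1.118 × 10⁻⁵ × 19.1 × (20100)² = 1.118 × 10⁻⁵ × 19.1 × 404,010,000 ≈ 86,271.5 × g
Target RCF = 0.5 × 86,271.5 ≈ 43,135.8 × g
Your rotor: r = 252 mm = 25.2 cm
43,135.8 = 1.118 × 10⁻⁵ × 25.2 × N²
N² = 43,135.8 / (28.1736 × 10⁻⁵) = 153,107,164
N ≈ √153,107,164 ≈ 12,373.6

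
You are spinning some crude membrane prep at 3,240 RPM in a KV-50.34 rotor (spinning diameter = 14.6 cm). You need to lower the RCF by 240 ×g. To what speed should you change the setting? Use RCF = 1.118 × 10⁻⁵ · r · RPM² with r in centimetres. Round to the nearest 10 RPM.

N₂ ≈ 2750 RPM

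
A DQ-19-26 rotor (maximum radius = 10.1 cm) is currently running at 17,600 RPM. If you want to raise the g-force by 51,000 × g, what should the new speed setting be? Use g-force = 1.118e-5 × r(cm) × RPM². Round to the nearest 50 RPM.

Current RCF = 1.118 × 10⁻⁵ × 10.1 × (17600)² = 1.118 × 10⁻⁵ × 10.1 × 309,760,000 ≈ 34,977.5 × g
Target RCF = 34,977.5 + 51,000 = 85,977.5 × g
N² = 85,977.5 / (11.2918 × 10⁻⁵) = 761,415,363
N ≈ √761,415,363 ≈ 27,593.8

≈ 27600 RPM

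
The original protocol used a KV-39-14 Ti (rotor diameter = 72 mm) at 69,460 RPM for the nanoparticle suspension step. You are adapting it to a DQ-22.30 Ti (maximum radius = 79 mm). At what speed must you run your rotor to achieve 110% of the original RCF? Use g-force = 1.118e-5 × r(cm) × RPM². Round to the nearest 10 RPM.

Original rotor: r = 72 mm / 2 = 36 mm = 3.6 cm
RCF = 1.118 × 10⁻⁵ × r × N²
RCF_original = 1.118 × 10⁻⁵ × 3.6 × (69460)² = 1.118 × 10⁻⁵ × 3.6 × 4,824,691,600 ≈ 194,184.2 × g
Target RCF = 1.1 × 194,184.2 ≈ 213,602.6 × g
Your rotor: r = 79 mm = 7.9 cm
213,602.6 = 1.118 × 10⁻⁵ × 7.9 × N²
N² = 213,602.6 / (8.8322 × 10⁻⁵) = 2,418,452,934
N ≈ √2,418,452,934 ≈ 49,177.8

≈ 49180 RPM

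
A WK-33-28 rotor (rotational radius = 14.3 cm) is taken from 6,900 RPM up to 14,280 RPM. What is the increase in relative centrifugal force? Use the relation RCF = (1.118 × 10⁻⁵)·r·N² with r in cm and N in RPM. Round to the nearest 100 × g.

RCF₁ = 1.118 × 10⁻⁵ × 14.3 × (6900)² = 1.118 × 10⁻⁵ × 14.3 × 47,610,000 ≈ 7,611.6 × g
RCF₂ = 1.118 × 10⁻⁵ × 14.3 × (14280)² = 1.118 × 10⁻⁵ × 14.3 × 203,918,400 ≈ 32,601.3 × g
Increase = 32,601.3 − 7,611.6 = 24,989.7

≈ 25000 g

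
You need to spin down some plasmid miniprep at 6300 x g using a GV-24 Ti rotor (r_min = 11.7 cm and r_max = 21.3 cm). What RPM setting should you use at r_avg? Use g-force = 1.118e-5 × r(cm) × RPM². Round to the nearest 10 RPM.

≈ 5840 RPM

r_avg = (11.7 + 21.3) / 2 = 16.5 cm
RCF = 1.118 × 10⁻⁵ × r × N²
6,300 = 1.118 × 10⁻⁵ × 16.5 × N²
N² = 6,300 / (18.447 × 10⁻⁵) = 34,151,895
N ≈ √34,151,895 ≈ 5,844.0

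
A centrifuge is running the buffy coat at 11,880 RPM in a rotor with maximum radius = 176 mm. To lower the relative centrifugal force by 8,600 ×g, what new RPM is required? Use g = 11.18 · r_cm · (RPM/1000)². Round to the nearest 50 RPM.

r = 176 mm = 17.6 cm
Current RCF = 11.18 × 17.6 × (11.88)² = 11.18 × 17.6 × 141.1344 ≈ 27,770.7 × g
Target RCF = 27,770.7 − 8,600 = 19,170.7 × g
(N/1000)² = 19,170.7 / 196.768 = 97.42794
N = 1000 × √97.42794 ≈ 9,870.6

N₂ ≈ 9850 RPM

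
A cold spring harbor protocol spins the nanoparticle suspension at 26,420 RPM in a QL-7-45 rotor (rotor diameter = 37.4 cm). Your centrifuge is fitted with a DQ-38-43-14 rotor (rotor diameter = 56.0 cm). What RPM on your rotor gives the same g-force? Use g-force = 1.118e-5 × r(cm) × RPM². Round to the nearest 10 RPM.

≈ 21590 RPM

Original rotor: r = 37.4 / 2 = 18.7 cm
RCF_original = 1.118 × 10⁻⁵ × 18.7 × (26420)² = 1.118 × 10⁻⁵ × 18.7 × 698,016,400 ≈ 145,931.5 × g
Your rotor: r = 56.0 / 2 = 28 cm
145,931.5 = 1.118 × 10⁻⁵ × 28 × N²
N² = 145,931.5 / (31.304 × 10⁻⁵) = 466,175,249
N ≈ √466,175,249 ≈ 21,591.1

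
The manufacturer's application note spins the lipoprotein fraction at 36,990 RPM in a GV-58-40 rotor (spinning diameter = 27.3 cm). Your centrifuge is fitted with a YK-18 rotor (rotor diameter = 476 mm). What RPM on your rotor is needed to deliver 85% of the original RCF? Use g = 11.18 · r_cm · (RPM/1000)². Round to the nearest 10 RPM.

25830 RPM

Original rotor: r = 27.3 / 2 = 13.65 cm
RCF_original = 11.18 × 13.65 × (36.99)² = 11.18 × 13.65 × 1,368.2601 ≈ 208,806.1 × g
Target RCF = 0.85 × 208,806.1 ≈ 177,485.2 × g
Your rotor: r = 476 mm / 2 = 238 mm = 23.8 cm
177,485.2 = 11.18 × 23.8 × (N/1000)²
(N/1000)² = 177,485.2 / 266.084 = 667.027
N = 1000 × √667.027 ≈ 25,826.9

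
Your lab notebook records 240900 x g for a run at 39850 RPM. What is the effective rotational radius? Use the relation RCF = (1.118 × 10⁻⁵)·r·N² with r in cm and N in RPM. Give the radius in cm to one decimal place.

13.6 cm

RCF = 1.118 × 10⁻⁵ × r × N²
240900 = 1.118 × 10⁻⁵ × r × (39850)²
r = 240900 / (1.118 × 10⁻⁵ × 1,588,022,500) = 240900 / 17754.09 ≈ 13.569 cm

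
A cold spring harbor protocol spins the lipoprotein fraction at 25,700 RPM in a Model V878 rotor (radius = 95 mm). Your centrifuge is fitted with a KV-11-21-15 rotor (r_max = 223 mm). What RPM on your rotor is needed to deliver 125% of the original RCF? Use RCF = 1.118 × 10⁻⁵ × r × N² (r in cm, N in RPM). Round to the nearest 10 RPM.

Original rotor: r = 95 mm = 9.5 cm
RCF_original = 1.118 × 10⁻⁵ × 9.5 × (25700)² = 1.118 × 10⁻⁵ × 9.5 × 660,490,000 ≈ 70,150.6 × g
Target RCF = 1.25 × 70,150.6 ≈ 87,688.2 × g
Your rotor: r = 223 mm = 22.3 cm
87,688.2 = 1.118 × 10⁻⁵ × 22.3 × N²
N² = 87,688.2 / (24.9314 × 10⁻⁵) = 351,717,914
N ≈ √351,717,914 ≈ 18,754.1

18750 RPM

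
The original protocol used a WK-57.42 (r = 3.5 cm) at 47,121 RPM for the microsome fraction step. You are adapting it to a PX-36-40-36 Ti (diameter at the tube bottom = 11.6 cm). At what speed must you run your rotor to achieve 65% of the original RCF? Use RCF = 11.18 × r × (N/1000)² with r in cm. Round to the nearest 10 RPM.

29510 RPM

RCF_original = 11.18 × 3.5 × (47.121)² = 11.18 × 3.5 × 2,220.388641 ≈ 86,883.8 × g
Target RCF = 0.65 × 86,883.8 ≈ 56,474.5 × g
Your rotor: r = 11.6 / 2 = 5.8 cm
56,474.5 = 11.18 × 5.8 × (N/1000)²
(N/1000)² = 56,474.5 / 64.844 = 870.9287
N = 1000 × √870.9287 ≈ 29,511.5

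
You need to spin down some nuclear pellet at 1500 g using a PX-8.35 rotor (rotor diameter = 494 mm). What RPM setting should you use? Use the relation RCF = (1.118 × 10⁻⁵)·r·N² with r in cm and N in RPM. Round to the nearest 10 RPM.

r = 494 mm / 2 = 247 mm = 24.7 cm
1,500 = 1.118 × 10⁻⁵ × 24.7 × N²
N² = 1,500 / (27.6146 × 10⁻⁵) = 5,431,909
N ≈ √5,431,909 ≈ 2,330.6

2330 RPM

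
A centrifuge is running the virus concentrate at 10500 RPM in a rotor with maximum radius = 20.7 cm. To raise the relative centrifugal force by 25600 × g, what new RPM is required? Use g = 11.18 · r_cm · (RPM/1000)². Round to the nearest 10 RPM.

Current RCF = 11.18 × 20.7 × (10.5)² = 11.18 × 20.7 × 110.25 ≈ 25,514.7 × g
Target RCF = 25,514.7 + 25,600 = 51,114.7 × g
(N/1000)² = 51,114.7 / 231.426 = 220.8684
N = 1000 × √220.8684 ≈ 14,861.6

N₂ ≈ 14860 RPM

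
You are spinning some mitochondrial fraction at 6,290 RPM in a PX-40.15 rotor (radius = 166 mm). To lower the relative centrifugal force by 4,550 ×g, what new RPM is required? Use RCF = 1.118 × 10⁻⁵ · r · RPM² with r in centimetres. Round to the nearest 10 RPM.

r = 166 mm = 16.6 cm
Current RCF = 1.118 × 10⁻⁵ × 16.6 × (6290)² = 1.118 × 10⁻⁵ × 16.6 × 39,564,100 ≈ 7,342.6 × g
Target RCF = 7,342.6 − 4,550 = 2,792.6 × g
N² = 2,792.6 / (18.5588 × 10⁻⁵) = 15,047,309
N ≈ √15,047,309 ≈ 3,879.1

N₂ ≈ 3880 RPM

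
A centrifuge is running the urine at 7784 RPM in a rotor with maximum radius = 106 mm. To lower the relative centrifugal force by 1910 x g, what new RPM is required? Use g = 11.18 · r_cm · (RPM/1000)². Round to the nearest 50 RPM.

6650 RPM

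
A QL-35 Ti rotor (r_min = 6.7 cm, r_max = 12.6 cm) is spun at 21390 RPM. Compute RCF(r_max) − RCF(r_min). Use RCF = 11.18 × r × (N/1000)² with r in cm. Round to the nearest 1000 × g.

ΔRCF = 11.18 × (r_max − r_min) × (N/1000)² = 11.18 × 5.9 × 457.5321 ≈ 30,179.7

30000 ×g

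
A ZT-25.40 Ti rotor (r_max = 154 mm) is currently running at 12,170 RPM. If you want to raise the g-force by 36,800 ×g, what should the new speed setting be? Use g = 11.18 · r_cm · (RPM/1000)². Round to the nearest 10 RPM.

r = 154 mm = 15.4 cm
Current RCF = 11.18 × 15.4 × (12.17)² = 11.18 × 15.4 × 148.1089 ≈ 25,500.2 × g
Target RCF = 25,500.2 + 36,800 = 62,300.2 × g
(N/1000)² = 62,300.2 / 172.172 = 361.8486
N = 1000 × √361.8486 ≈ 19,022.3

19020 RPM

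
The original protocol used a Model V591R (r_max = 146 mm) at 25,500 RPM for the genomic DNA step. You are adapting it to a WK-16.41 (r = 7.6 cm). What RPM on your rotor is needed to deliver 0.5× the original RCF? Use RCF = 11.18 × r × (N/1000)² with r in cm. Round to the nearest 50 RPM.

25000 RPM

Original rotor: r = 146 mm = 14.6 cm
RCF = 11.18 × r × (N/1000)²
RCF_original = 11.18 × 14.6 × (25.5)² = 11.18 × 14.6 × 650.25 ≈ 106,139 × g
Target RCF = 0.5 × 106,139 ≈ 53,069.5 × g
53,069.5 = 11.18 × 7.6 × (N/1000)²
(N/1000)² = 53,069.5 / 84.968 = 624.5822
N = 1000 × √624.5822 ≈ 24,991.6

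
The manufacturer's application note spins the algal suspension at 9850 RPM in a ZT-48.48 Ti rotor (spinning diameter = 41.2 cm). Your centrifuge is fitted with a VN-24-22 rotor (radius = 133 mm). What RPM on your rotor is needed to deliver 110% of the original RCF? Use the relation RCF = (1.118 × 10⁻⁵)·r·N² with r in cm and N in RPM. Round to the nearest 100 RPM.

≈ 12900 RPM

Original rotor: r = 41.2 / 2 = 20.6 cm
RCF_original = 1.118 × 10⁻⁵ × 20.6 × (9850)² = 1.118 × 10⁻⁵ × 20.6 × 97,022,500 ≈ 22,345.1 × g
Target RCF = 1.1 × 22,345.1 ≈ 24,579.6 × g
Your rotor: r = 133 mm = 13.3 cm
24,579.6 = 1.118 × 10⁻⁵ × 13.3 × N²
N² = 24,579.6 / (14.8694 × 10⁻⁵) = 165,303,240
N ≈ √165,303,240 ≈ 12,857.0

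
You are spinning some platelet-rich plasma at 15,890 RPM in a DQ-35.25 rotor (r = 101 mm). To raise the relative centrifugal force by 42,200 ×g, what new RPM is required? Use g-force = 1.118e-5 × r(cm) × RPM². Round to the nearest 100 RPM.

25000 RPM

r = 101 mm = 10.1 cm
Current RCF = 1.118 × 10⁻⁵ × 10.1 × (15890)² = 1.118 × 10⁻⁵ × 10.1 × 252,492,100 ≈ 28,510.9 × g
Target RCF = 28,510.9 + 42,200 = 70,710.9 × g
N² = 70,710.9 / (11.2918 × 10⁻⁵) = 626,214,598
N ≈ √626,214,598 ≈ 25,024.3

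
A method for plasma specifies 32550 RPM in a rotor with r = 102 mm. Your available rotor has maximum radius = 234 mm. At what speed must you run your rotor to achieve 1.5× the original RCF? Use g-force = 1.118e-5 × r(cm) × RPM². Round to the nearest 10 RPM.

26320 RPM

Original rotor: r = 102 mm = 10.2 cm
RCF_original = 1.118 × 10⁻⁵ × 10.2 × (32550)² = 1.118 × 10⁻⁵ × 10.2 × 1,059,502,500 ≈ 120,821.4 × g
Target RCF = 1.5 × 120,821.4 ≈ 181,232.1 × g
Your rotor: r = 234 mm = 23.4 cm
181,232.1 = 1.118 × 10⁻⁵ × 23.4 × N²
N² = 181,232.1 / (26.1612 × 10⁻⁵) = 692,751,479
N ≈ √692,751,479 ≈ 26,320.2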